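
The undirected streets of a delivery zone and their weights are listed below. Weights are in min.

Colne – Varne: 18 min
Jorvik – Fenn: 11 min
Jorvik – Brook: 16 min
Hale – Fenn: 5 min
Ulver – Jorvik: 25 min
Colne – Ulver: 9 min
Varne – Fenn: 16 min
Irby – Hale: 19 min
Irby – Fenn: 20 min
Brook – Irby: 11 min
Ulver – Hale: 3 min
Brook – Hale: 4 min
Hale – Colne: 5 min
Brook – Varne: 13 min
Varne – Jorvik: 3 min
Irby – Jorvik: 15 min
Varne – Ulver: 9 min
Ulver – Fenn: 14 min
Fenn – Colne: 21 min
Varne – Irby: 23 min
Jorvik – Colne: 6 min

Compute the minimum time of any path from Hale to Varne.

12 min

Running Dijkstra from Hale:
Hale: 0
Ulver: 3  (via Hale)
Brook: 4  (via Hale)
Colne: 5  (via Hale)
Fenn: 5  (via Hale)
Jorvik: 11  (via Colne)
Varne: 12  (via Ulver)
Shortest route: Hale → Ulver → Varne = 12 min.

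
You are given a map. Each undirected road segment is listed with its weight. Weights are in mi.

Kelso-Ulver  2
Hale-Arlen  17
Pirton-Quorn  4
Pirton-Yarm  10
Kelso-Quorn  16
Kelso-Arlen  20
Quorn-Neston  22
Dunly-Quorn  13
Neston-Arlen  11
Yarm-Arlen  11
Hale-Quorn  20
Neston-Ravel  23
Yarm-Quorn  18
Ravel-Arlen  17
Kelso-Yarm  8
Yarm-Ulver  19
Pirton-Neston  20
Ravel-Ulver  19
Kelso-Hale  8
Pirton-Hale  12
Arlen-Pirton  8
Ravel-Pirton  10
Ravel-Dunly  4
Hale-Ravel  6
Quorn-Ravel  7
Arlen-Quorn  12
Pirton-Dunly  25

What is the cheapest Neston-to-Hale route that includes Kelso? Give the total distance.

38 mi

Shortest Neston→Kelso: Neston–Arlen–Yarm–Kelso = 30
Shortest Kelso→Hale: Kelso–Hale = 8
Total via Kelso: 30 + 8 = 38 mi.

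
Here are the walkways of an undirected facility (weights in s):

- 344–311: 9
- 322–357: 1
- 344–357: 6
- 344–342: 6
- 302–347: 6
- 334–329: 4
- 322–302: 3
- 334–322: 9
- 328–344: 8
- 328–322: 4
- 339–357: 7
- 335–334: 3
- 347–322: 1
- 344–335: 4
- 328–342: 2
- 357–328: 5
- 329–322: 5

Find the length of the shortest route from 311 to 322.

16 s

Candidate routes:
311–344–357–322: 9+6+1 = 16
311–344–328–322: 9+8+4 = 21
Cheapest is 311–344–357–322 at 16 s.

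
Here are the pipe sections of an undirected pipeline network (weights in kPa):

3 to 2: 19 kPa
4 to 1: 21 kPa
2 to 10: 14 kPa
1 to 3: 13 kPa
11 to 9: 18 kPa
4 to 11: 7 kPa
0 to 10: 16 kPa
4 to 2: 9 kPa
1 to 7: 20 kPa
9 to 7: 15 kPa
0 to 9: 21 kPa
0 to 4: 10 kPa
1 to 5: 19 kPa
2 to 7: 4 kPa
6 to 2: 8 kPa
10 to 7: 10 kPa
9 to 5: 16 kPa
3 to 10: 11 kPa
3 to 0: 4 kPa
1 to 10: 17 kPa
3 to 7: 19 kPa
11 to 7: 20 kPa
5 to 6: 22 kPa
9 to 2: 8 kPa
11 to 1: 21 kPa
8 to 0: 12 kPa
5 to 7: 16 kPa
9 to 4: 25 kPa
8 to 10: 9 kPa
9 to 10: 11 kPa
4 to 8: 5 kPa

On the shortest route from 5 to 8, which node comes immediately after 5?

Enumerating some paths:
5 → 7 → 2 → 4 → 8: 16+4+9+5 = 34
5 → 9 → 10 → 8: 16+11+9 = 36
5 → 7 → 10 → 8: 16+10+9 = 35
The minimum is 34 kPa via 5 → 7 → 2 → 4 → 8.
So from 5 the first move is to 7.

7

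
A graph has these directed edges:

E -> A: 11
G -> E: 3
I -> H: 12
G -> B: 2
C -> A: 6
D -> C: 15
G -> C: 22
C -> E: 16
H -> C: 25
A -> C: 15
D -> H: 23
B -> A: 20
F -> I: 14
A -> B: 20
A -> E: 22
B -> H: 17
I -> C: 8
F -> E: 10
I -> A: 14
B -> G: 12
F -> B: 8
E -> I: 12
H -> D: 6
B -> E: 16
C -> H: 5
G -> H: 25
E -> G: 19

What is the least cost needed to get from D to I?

Candidate routes:
D → C → A → B → G → E → I: 15+6+20+12+3+12 = 68
D → C → A → E → I: 15+6+22+12 = 55
D → C → E → I: 15+16+12 = 43
The minimum is 43 via D → C → E → I.

43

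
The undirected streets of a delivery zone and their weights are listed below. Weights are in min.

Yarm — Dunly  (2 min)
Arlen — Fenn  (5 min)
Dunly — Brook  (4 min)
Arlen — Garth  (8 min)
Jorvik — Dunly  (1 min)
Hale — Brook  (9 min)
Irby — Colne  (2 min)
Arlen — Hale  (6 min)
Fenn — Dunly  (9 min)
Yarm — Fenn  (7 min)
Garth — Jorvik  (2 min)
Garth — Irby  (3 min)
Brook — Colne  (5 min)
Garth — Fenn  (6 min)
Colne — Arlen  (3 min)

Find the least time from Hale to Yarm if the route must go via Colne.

19 min

Shortest Hale→Colne: Hale → Arlen → Colne = 9
Best Colne to Yarm: Colne → Irby → Garth → Jorvik → Dunly → Yarm costing 10
Total via Colne: 9 + 10 = 19 min.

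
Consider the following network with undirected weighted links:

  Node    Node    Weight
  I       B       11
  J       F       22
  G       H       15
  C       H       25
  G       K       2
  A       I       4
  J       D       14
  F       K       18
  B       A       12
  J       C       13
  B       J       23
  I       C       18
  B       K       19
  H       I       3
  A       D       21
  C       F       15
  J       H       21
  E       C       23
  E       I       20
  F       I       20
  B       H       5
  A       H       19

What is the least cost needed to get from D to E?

45

Running Dijkstra from D:
D: 0
J: 14  (via D)
A: 21  (via D)
I: 25  (via A)
C: 27  (via J)
H: 28  (via I)
B: 33  (via A)
F: 36  (via J)
G: 43  (via H)
E: 45  (via I)
Shortest route: D → A → I → E = 45.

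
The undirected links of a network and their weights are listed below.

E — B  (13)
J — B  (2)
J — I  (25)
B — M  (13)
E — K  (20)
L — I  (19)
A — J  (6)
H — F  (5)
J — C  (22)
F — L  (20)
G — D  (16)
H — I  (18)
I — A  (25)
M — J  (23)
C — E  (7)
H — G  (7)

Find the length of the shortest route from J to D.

66

Running Dijkstra from J:
J: 0
B: 2  (via J)
A: 6  (via J)
E: 15  (via B)
M: 15  (via B)
C: 22  (via J)
I: 25  (via J)
K: 35  (via E)
H: 43  (via I)
L: 44  (via I)
F: 48  (via H)
G: 50  (via H)
D: 66  (via G)
Shortest route: J–I–H–G–D = 66.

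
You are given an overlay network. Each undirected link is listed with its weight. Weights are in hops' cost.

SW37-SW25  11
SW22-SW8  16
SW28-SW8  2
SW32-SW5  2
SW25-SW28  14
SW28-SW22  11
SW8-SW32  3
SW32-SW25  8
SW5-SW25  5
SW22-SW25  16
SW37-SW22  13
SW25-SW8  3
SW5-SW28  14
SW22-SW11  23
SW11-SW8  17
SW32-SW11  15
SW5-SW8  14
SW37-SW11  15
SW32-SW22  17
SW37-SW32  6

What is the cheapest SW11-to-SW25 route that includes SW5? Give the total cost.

22 hops' cost

Shortest SW11→SW5: SW11 → SW32 → SW5 = 17
Shortest SW5→SW25: SW5 → SW25 = 5
Total via SW5: 17 + 5 = 22 hops' cost.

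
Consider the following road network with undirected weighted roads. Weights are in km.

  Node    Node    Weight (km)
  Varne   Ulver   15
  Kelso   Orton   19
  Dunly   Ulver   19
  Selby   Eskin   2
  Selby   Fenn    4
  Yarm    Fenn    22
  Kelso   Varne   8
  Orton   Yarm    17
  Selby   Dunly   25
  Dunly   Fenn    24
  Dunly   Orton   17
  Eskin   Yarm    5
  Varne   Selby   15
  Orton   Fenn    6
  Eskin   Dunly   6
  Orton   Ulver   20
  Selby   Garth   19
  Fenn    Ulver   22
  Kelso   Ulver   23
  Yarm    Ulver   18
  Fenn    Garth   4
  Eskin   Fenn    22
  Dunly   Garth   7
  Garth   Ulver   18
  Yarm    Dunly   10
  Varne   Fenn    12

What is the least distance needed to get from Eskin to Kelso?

Compare a few routes:
Eskin → Selby → Fenn → Varne → Kelso: 2+4+12+8 = 26
Eskin → Selby → Varne → Kelso: 2+15+8 = 25
The minimum is 25 km via Eskin → Selby → Varne → Kelso.

25 km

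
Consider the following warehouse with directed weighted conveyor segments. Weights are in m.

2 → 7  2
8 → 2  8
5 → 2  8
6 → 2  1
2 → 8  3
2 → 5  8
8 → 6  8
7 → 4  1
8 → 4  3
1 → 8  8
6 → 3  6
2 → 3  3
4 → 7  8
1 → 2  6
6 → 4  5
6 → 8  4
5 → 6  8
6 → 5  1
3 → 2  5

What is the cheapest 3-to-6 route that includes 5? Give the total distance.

21 m

Shortest 3→5: 3–2–5 = 13
Shortest 5→6: 5–6 = 8
Total via 5: 13 + 8 = 21 m.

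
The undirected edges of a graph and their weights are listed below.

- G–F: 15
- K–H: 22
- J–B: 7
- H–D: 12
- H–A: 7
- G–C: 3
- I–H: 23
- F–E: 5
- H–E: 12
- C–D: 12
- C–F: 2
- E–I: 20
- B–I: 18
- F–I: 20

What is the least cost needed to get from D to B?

52

Candidate routes:
D → C → F → I → B: 12+2+20+18 = 52
D → H → I → B: 12+23+18 = 53
Cheapest is D → C → F → I → B at 52.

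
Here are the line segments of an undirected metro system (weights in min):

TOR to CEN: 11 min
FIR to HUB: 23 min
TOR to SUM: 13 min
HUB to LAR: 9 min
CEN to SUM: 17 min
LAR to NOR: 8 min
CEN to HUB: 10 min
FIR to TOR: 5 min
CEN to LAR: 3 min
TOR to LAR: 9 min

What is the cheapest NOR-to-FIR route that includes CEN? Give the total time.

27 min

Best NOR to CEN: NOR–LAR–CEN costing 11
Best CEN to FIR: CEN–TOR–FIR costing 16
Total via CEN: 11 + 16 = 27 min.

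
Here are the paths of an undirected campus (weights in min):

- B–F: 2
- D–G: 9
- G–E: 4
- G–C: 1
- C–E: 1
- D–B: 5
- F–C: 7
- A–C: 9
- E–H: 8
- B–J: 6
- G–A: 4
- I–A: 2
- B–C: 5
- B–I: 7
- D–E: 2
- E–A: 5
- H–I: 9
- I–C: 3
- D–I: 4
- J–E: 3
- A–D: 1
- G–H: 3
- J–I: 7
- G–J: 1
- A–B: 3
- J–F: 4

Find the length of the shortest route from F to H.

Shortest distances from F:
F: 0
B: 2  (via F)
J: 4  (via F)
A: 5  (via B)
G: 5  (via J)
C: 6  (via G)
D: 6  (via A)
E: 7  (via J)
I: 7  (via A)
H: 8  (via G)
Shortest route: F → J → G → H = 8 min.

8 min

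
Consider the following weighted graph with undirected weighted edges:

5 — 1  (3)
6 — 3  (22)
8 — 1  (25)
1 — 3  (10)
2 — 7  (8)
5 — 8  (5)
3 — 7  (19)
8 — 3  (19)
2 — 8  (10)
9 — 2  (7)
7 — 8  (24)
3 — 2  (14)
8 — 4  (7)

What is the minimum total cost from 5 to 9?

22

Enumerating some paths:
5 → 1 → 3 → 2 → 9: 3+10+14+7 = 34
5 → 1 → 8 → 2 → 9: 3+25+10+7 = 45
5 → 8 → 7 → 2 → 9: 5+24+8+7 = 44
5 → 8 → 2 → 9: 5+10+7 = 22
The minimum is 22 via 5 → 8 → 2 → 9.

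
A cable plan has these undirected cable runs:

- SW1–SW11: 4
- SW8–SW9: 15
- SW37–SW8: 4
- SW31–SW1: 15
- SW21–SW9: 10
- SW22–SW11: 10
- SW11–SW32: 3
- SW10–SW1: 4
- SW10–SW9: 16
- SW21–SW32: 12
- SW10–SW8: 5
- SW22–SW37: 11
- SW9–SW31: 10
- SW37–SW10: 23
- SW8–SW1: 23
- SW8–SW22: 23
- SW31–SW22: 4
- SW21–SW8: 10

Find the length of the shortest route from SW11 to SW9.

Enumerating some paths:
SW11–SW1–SW31–SW9: 4+15+10 = 29
SW11–SW1–SW10–SW9: 4+4+16 = 24
SW11–SW32–SW21–SW9: 3+12+10 = 25
SW11–SW1–SW10–SW8–SW9: 4+4+5+15 = 28
The minimum is 24 via SW11–SW1–SW10–SW9.

24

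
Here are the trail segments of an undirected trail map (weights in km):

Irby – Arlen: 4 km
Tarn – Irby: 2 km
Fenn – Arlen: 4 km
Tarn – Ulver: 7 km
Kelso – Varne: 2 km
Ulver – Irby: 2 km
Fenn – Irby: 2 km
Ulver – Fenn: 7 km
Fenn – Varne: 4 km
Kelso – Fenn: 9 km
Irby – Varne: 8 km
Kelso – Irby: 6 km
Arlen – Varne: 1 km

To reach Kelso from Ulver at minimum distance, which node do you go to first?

Compare a few routes:
Ulver - Irby - Fenn - Varne - Kelso: 2+2+4+2 = 10
Ulver - Irby - Arlen - Varne - Kelso: 2+4+1+2 = 9
Ulver - Irby - Kelso: 2+6 = 8
The minimum is 8 km via Ulver - Irby - Kelso.
So from Ulver the first move is to Irby.

Irby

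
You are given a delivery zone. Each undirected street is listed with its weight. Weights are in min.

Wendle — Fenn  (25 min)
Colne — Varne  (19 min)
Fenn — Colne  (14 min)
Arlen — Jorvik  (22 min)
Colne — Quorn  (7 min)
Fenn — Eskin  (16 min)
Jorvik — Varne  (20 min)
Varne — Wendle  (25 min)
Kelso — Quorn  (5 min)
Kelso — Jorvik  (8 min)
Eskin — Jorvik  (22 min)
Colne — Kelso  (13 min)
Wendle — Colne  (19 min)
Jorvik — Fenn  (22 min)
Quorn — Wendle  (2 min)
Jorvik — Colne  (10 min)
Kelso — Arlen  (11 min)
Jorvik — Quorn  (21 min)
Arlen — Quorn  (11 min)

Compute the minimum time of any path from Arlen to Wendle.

13 min

Settle nodes by increasing distance from Arlen:
Arlen: 0
Kelso: 11  (via Arlen)
Quorn: 11  (via Arlen)
Wendle: 13  (via Quorn)
Shortest route: Arlen → Quorn → Wendle = 13 min.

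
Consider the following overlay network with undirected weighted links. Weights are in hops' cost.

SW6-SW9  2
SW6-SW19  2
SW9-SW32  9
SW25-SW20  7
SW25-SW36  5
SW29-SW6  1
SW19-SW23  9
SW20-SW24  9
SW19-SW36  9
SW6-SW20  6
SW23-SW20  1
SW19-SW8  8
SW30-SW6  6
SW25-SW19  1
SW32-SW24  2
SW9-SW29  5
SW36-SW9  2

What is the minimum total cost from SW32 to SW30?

17 hops' cost

Shortest distances from SW32:
SW32: 0
SW24: 2  (via SW32)
SW9: 9  (via SW32)
SW36: 11  (via SW9)
SW20: 11  (via SW24)
SW6: 11  (via SW9)
SW29: 12  (via SW6)
SW23: 12  (via SW20)
SW19: 13  (via SW6)
SW25: 14  (via SW19)
SW30: 17  (via SW6)
Shortest route: SW32 → SW9 → SW6 → SW30 = 17 hops' cost.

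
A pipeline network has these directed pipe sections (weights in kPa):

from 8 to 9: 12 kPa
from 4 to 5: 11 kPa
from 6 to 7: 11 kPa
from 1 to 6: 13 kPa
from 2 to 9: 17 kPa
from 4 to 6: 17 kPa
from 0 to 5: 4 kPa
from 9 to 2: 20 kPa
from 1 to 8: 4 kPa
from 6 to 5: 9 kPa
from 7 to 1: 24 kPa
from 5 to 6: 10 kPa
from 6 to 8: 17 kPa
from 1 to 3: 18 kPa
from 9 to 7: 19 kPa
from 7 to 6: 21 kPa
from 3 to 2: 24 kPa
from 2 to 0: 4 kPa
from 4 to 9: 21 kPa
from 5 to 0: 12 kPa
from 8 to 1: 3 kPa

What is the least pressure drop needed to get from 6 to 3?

38 kPa

Shortest distances from 6:
6: 0
5: 9  (via 6)
7: 11  (via 6)
8: 17  (via 6)
1: 20  (via 8)
0: 21  (via 5)
9: 29  (via 8)
3: 38  (via 1)
Shortest route: 6 → 8 → 1 → 3 = 38 kPa.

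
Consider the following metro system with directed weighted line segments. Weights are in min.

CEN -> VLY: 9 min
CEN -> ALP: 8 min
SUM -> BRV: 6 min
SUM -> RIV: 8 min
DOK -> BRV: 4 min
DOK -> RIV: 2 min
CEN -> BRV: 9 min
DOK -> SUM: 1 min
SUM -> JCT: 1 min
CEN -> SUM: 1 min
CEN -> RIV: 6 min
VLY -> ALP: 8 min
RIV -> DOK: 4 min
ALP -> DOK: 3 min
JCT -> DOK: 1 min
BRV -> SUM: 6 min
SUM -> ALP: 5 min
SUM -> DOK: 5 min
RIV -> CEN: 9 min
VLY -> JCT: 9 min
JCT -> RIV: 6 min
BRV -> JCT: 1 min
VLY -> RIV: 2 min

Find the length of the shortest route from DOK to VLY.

20 min

Compare a few routes:
DOK → SUM → JCT → RIV → CEN → VLY: 1+1+6+9+9 = 26
DOK → RIV → CEN → VLY: 2+9+9 = 20
The minimum is 20 min via DOK → RIV → CEN → VLY.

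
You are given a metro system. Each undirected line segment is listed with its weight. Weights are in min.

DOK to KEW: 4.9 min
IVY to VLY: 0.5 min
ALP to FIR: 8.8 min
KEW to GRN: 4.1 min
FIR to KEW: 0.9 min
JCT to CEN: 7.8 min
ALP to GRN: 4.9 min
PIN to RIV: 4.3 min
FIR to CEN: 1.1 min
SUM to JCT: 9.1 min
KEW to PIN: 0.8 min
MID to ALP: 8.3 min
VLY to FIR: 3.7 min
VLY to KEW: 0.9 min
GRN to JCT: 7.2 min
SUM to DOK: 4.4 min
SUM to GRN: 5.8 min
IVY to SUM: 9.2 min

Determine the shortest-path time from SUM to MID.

Settle nodes by increasing distance from SUM:
SUM: 0
DOK: 4.4  (via SUM)
GRN: 5.8  (via SUM)
JCT: 9.1  (via SUM)
IVY: 9.2  (via SUM)
KEW: 9.3  (via DOK)
VLY: 9.7  (via IVY)
PIN: 10.1  (via KEW)
FIR: 10.2  (via KEW)
ALP: 10.7  (via GRN)
CEN: 11.3  (via FIR)
RIV: 14.4  (via PIN)
MID: 19  (via ALP)
Shortest route: SUM–GRN–ALP–MID = 19 min.

19 min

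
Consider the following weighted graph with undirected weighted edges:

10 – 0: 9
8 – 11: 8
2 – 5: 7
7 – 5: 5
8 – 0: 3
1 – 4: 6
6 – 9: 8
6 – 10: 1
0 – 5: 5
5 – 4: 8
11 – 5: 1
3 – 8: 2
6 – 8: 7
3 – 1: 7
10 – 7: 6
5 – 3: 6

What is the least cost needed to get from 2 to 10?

Enumerating some paths:
2 - 5 - 3 - 8 - 6 - 10: 7+6+2+7+1 = 23
2 - 5 - 0 - 10: 7+5+9 = 21
2 - 5 - 7 - 10: 7+5+6 = 18
2 - 5 - 0 - 8 - 6 - 10: 7+5+3+7+1 = 23
Cheapest is 2 - 5 - 7 - 10 at 18.

18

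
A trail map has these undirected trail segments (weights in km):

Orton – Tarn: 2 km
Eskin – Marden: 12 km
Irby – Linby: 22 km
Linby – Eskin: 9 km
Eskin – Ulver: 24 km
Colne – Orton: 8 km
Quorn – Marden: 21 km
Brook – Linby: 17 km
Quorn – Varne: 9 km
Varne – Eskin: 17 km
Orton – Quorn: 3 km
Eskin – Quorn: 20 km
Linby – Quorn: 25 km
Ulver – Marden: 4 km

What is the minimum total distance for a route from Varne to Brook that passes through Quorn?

Shortest Varne→Quorn: Varne–Quorn = 9
Shortest Quorn→Brook: Quorn–Linby–Brook = 42
Total via Quorn: 9 + 42 = 51 km.

51 km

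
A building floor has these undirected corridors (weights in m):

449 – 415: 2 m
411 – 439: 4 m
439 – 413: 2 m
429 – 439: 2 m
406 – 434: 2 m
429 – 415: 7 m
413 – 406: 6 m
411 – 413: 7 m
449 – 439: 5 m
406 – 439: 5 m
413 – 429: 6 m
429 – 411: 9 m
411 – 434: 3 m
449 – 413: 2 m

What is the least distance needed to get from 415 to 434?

12 m

Running Dijkstra from 415:
415: 0
449: 2  (via 415)
413: 4  (via 449)
439: 6  (via 413)
429: 7  (via 415)
411: 10  (via 439)
406: 10  (via 413)
434: 12  (via 406)
Shortest route: 415–449–413–406–434 = 12 m.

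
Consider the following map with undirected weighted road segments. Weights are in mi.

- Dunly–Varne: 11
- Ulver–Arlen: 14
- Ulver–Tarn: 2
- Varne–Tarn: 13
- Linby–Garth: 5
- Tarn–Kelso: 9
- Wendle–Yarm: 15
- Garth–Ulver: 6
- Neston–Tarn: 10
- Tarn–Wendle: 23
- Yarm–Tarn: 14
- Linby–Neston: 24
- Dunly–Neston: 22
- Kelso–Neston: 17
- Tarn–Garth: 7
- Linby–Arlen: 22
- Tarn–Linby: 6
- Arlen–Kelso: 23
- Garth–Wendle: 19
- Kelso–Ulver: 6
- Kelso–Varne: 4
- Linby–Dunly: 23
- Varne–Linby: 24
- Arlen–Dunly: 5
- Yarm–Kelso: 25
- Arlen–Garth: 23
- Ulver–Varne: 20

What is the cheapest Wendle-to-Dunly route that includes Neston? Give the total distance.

Best Wendle to Neston: Wendle–Tarn–Neston costing 33
Shortest Neston→Dunly: Neston–Dunly = 22
Total via Neston: 33 + 22 = 55 mi.

55 mi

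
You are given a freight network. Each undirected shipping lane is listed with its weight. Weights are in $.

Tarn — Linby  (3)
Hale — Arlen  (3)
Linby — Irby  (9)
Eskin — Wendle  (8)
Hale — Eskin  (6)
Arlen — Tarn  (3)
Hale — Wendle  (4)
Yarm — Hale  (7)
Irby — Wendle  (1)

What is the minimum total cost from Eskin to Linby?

$15

Enumerating some paths:
Eskin → Wendle → Irby → Linby: 8+1+9 = 18
Eskin → Wendle → Hale → Arlen → Tarn → Linby: 8+4+3+3+3 = 21
Eskin → Hale → Wendle → Irby → Linby: 6+4+1+9 = 20
Eskin → Hale → Arlen → Tarn → Linby: 6+3+3+3 = 15
Cheapest is Eskin → Hale → Arlen → Tarn → Linby at $15.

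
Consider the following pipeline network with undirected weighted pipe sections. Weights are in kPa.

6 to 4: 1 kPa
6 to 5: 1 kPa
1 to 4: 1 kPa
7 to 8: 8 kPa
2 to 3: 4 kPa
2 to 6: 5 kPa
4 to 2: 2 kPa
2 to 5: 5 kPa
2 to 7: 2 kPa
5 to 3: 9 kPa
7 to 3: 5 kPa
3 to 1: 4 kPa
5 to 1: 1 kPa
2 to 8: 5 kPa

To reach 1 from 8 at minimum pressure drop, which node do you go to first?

Enumerating some paths:
8–2–4–1: 5+2+1 = 8
8–2–4–6–5–1: 5+2+1+1+1 = 10
The minimum is 8 kPa via 8–2–4–1.
So from 8 the first move is to 2.

2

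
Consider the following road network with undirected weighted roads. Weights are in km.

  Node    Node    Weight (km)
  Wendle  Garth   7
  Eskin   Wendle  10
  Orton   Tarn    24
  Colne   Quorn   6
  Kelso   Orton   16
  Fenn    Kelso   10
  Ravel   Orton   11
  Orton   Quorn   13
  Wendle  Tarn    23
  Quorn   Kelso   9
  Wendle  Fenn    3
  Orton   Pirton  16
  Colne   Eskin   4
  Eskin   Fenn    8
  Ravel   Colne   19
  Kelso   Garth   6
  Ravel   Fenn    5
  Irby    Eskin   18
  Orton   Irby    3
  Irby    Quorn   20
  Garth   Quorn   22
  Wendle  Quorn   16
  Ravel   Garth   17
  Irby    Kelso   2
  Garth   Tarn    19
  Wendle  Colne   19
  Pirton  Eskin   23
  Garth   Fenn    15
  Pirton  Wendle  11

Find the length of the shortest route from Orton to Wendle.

Running Dijkstra from Orton:
Orton: 0
Irby: 3  (via Orton)
Kelso: 5  (via Irby)
Garth: 11  (via Kelso)
Ravel: 11  (via Orton)
Quorn: 13  (via Orton)
Fenn: 15  (via Kelso)
Pirton: 16  (via Orton)
Wendle: 18  (via Garth)
Shortest route: Orton → Irby → Kelso → Garth → Wendle = 18 km.

18 km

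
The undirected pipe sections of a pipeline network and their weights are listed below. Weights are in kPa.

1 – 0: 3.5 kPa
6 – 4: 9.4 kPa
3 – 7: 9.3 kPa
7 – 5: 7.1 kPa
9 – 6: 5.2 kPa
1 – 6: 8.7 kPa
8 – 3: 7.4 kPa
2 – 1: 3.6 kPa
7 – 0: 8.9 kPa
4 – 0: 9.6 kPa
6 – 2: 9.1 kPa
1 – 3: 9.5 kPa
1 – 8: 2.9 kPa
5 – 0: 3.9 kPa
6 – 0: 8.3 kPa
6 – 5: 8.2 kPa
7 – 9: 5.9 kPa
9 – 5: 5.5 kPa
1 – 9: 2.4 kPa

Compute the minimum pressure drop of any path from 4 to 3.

Settle nodes by increasing distance from 4:
4: 0
6: 9.4  (via 4)
0: 9.6  (via 4)
1: 13.1  (via 0)
5: 13.5  (via 0)
9: 14.6  (via 6)
8: 16  (via 1)
2: 16.7  (via 1)
7: 18.5  (via 0)
3: 22.6  (via 1)
Shortest route: 4 → 0 → 1 → 3 = 22.6 kPa.

22.6 kPa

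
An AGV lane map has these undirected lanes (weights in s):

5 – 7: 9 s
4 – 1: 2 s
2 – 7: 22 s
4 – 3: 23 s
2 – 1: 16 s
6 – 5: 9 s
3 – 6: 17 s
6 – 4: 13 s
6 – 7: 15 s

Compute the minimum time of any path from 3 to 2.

Candidate routes:
3–4–1–2: 23+2+16 = 41
3–6–7–2: 17+15+22 = 54
3–6–5–7–2: 17+9+9+22 = 57
3–6–4–1–2: 17+13+2+16 = 48
The minimum is 41 s via 3–4–1–2.

41 s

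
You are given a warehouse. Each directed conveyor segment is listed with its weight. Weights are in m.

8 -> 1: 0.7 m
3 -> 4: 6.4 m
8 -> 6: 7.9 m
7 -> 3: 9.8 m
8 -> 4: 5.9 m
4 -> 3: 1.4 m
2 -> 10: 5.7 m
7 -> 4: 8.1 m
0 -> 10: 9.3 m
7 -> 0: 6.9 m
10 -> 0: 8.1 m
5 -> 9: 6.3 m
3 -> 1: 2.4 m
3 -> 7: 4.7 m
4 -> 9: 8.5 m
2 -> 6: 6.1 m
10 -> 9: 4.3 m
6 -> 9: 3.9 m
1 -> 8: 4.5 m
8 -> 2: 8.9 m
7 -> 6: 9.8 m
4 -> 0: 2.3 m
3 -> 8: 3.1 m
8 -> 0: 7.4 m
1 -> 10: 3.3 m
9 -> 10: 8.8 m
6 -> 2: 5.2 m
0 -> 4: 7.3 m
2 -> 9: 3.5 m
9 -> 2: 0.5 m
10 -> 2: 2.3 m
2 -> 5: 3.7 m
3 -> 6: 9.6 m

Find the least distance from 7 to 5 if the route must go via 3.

Best 7 to 3: 7–4–3 costing 9.5
Best 3 to 5: 3–1–10–2–5 costing 11.7
Total via 3: 9.5 + 11.7 = 21.2 m.

21.2 m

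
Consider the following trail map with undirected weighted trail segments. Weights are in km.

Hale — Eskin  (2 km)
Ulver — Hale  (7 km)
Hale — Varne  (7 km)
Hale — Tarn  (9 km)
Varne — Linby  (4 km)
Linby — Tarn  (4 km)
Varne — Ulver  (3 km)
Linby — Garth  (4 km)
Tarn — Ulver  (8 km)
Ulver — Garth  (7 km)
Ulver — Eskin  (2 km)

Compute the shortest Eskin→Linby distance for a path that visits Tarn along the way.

Shortest Eskin→Tarn: Eskin → Ulver → Tarn = 10
Shortest Tarn→Linby: Tarn → Linby = 4
Total via Tarn: 10 + 4 = 14 km.

14 km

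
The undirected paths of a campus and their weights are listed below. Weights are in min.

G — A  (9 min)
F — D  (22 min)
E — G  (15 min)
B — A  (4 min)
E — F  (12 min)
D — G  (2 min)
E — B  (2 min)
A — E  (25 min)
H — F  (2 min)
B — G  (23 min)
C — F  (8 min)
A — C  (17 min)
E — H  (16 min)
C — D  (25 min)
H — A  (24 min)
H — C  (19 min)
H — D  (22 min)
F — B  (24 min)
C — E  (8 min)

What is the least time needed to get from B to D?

Compare a few routes:
B - E - C - D: 2+8+25 = 35
B - A - G - D: 4+9+2 = 15
B - E - G - D: 2+15+2 = 19
B - G - D: 23+2 = 25
The minimum is 15 min via B - A - G - D.

15 min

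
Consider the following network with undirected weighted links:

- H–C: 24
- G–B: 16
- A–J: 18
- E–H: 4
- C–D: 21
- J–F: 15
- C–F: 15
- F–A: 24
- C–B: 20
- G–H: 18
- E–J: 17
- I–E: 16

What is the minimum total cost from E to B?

Shortest distances from E:
E: 0
H: 4  (via E)
I: 16  (via E)
J: 17  (via E)
G: 22  (via H)
C: 28  (via H)
F: 32  (via J)
A: 35  (via J)
B: 38  (via G)
Shortest route: E → H → G → B = 38.

38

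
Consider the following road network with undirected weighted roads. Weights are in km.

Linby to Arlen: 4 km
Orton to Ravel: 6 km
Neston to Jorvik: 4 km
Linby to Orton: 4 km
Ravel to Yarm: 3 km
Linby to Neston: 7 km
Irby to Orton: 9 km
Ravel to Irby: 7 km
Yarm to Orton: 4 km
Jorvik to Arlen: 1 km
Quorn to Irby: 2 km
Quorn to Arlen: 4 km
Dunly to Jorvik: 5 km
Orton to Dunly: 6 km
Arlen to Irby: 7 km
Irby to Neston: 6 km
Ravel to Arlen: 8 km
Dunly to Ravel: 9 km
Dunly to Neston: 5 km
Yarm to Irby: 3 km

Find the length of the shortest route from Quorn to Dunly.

Running Dijkstra from Quorn:
Quorn: 0
Irby: 2  (via Quorn)
Arlen: 4  (via Quorn)
Jorvik: 5  (via Arlen)
Yarm: 5  (via Irby)
Linby: 8  (via Arlen)
Ravel: 8  (via Yarm)
Neston: 8  (via Irby)
Orton: 9  (via Yarm)
Dunly: 10  (via Jorvik)
Shortest route: Quorn–Arlen–Jorvik–Dunly = 10 km.

10 km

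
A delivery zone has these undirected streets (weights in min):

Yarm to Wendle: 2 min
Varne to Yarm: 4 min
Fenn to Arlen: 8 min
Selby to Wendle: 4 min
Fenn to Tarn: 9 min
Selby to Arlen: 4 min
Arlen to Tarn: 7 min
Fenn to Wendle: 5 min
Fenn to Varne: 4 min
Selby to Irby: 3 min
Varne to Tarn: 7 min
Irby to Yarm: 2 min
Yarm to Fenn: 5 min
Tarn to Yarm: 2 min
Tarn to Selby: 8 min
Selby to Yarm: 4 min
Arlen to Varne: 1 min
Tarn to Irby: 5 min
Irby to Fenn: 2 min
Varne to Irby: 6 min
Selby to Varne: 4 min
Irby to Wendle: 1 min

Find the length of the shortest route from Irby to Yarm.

Shortest distances from Irby:
Irby: 0
Wendle: 1  (via Irby)
Yarm: 2  (via Irby)
Shortest route: Irby–Yarm = 2 min.

2 min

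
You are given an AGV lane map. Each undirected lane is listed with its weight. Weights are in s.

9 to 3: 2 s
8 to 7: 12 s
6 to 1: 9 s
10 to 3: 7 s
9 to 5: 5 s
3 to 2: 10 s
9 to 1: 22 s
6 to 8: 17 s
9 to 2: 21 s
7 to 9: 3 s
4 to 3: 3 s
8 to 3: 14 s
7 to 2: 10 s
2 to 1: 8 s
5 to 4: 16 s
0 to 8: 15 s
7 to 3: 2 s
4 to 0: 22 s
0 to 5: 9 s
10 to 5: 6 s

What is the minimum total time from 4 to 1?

21 s

Candidate routes:
4–3–2–1: 3+10+8 = 21
4–3–7–2–1: 3+2+10+8 = 23
Cheapest is 4–3–2–1 at 21 s.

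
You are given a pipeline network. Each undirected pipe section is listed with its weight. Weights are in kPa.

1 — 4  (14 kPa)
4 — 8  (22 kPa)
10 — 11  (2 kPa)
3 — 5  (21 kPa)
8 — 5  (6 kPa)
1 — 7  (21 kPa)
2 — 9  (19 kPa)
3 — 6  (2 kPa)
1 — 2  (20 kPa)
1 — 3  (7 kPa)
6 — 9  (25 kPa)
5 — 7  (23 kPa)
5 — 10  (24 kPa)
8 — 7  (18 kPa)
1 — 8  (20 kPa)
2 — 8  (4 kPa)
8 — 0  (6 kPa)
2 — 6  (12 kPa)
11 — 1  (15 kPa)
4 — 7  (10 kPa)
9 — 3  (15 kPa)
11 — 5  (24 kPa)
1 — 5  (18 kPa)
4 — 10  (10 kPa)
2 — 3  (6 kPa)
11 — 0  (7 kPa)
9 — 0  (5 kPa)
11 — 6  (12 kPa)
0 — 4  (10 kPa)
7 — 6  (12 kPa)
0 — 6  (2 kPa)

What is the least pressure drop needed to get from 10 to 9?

14 kPa

Candidate routes:
10–11–6–0–9: 2+12+2+5 = 21
10–11–0–9: 2+7+5 = 14
10–4–0–9: 10+10+5 = 25
The minimum is 14 kPa via 10–11–0–9.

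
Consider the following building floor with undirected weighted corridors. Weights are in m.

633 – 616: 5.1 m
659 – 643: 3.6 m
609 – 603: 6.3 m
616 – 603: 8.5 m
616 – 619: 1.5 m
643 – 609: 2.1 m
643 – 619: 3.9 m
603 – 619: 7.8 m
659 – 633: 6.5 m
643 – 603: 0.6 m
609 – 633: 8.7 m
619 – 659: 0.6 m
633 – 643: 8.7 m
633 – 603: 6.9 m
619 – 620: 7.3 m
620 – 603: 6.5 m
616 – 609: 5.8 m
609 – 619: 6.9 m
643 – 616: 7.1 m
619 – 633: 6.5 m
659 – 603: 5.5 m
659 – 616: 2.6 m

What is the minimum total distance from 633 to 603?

Candidate routes:
633 - 643 - 603: 8.7+0.6 = 9.3
633 - 603: 6.9 = 6.9
Cheapest is 633 - 603 at 6.9 m.

6.9 m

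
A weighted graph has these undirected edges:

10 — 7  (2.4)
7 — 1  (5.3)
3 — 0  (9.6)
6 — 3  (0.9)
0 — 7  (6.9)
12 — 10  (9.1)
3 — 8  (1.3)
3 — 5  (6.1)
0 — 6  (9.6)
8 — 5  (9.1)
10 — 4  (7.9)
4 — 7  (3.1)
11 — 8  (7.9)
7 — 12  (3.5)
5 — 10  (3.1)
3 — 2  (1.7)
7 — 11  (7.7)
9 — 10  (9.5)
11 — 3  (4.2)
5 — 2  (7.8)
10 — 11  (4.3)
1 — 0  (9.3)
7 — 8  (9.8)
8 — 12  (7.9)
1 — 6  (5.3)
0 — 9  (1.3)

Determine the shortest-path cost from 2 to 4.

Candidate routes:
2 → 3 → 5 → 10 → 7 → 4: 1.7+6.1+3.1+2.4+3.1 = 16.4
2 → 3 → 11 → 10 → 7 → 4: 1.7+4.2+4.3+2.4+3.1 = 15.7
2 → 3 → 8 → 7 → 4: 1.7+1.3+9.8+3.1 = 15.9
2 → 3 → 6 → 1 → 7 → 4: 1.7+0.9+5.3+5.3+3.1 = 16.3
Cheapest is 2 → 3 → 11 → 10 → 7 → 4 at 15.7.

15.7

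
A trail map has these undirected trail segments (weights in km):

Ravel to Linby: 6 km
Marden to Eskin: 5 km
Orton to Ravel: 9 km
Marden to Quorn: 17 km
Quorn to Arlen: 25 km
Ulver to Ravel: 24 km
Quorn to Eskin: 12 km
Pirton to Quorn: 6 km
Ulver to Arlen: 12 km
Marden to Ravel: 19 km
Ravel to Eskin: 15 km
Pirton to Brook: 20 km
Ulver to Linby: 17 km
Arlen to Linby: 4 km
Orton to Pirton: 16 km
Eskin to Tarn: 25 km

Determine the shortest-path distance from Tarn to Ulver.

Enumerating some paths:
Tarn → Eskin → Ravel → Linby → Arlen → Ulver: 25+15+6+4+12 = 62
Tarn → Eskin → Ravel → Linby → Ulver: 25+15+6+17 = 63
Cheapest is Tarn → Eskin → Ravel → Linby → Arlen → Ulver at 62 km.

62 km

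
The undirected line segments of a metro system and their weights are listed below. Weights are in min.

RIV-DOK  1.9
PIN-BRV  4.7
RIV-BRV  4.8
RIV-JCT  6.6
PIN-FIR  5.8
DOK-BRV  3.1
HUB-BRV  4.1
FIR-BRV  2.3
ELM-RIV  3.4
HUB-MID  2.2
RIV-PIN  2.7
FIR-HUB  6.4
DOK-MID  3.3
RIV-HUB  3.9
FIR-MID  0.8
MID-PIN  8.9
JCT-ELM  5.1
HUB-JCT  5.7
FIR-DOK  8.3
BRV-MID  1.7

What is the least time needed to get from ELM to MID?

8.6 min

Enumerating some paths:
ELM - RIV - DOK - MID: 3.4+1.9+3.3 = 8.6
ELM - RIV - HUB - MID: 3.4+3.9+2.2 = 9.5
ELM - RIV - BRV - MID: 3.4+4.8+1.7 = 9.9
The minimum is 8.6 min via ELM - RIV - DOK - MID.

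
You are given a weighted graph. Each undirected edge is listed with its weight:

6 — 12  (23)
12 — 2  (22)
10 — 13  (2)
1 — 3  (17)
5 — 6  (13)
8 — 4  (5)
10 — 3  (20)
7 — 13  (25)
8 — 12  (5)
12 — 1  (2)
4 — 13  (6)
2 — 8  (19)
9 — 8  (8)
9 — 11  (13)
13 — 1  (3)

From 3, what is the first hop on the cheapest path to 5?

1

Enumerating some paths:
3–1–13–4–8–12–6–5: 17+3+6+5+5+23+13 = 72
3–10–13–1–12–6–5: 20+2+3+2+23+13 = 63
3–1–12–6–5: 17+2+23+13 = 55
Cheapest is 3–1–12–6–5 at 55.
So from 3 the first move is to 1.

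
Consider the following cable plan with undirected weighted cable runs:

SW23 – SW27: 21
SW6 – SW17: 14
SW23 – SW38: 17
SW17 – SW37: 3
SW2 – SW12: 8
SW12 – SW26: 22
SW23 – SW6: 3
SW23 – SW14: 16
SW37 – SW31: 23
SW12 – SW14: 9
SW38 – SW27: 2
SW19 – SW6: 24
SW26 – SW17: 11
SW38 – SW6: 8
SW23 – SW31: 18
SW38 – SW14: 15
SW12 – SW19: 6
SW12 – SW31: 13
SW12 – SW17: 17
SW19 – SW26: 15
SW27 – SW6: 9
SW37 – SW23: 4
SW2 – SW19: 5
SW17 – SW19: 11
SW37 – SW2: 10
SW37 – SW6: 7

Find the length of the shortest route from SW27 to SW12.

Settle nodes by increasing distance from SW27:
SW27: 0
SW38: 2  (via SW27)
SW6: 9  (via SW27)
SW23: 12  (via SW6)
SW37: 16  (via SW6)
SW14: 17  (via SW38)
SW17: 19  (via SW37)
SW2: 26  (via SW37)
SW12: 26  (via SW14)
Shortest route: SW27–SW38–SW14–SW12 = 26.

26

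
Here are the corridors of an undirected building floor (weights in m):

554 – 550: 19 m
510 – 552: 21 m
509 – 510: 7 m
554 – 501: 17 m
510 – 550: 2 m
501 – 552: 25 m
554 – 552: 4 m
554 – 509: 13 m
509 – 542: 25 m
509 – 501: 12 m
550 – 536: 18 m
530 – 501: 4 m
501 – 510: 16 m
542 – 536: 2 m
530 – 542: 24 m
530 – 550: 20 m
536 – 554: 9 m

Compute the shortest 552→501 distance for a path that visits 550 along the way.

41 m

Shortest 552→550: 552 → 554 → 550 = 23
Shortest 550→501: 550 → 510 → 501 = 18
Total via 550: 23 + 18 = 41 m.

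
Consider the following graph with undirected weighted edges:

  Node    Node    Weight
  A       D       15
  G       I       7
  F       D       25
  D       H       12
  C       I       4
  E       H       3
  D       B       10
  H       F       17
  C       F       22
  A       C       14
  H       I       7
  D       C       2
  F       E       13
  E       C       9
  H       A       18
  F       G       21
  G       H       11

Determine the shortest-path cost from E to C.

9

Candidate routes:
E → C: 9 = 9
E → H → I → C: 3+7+4 = 14
Cheapest is E → C at 9.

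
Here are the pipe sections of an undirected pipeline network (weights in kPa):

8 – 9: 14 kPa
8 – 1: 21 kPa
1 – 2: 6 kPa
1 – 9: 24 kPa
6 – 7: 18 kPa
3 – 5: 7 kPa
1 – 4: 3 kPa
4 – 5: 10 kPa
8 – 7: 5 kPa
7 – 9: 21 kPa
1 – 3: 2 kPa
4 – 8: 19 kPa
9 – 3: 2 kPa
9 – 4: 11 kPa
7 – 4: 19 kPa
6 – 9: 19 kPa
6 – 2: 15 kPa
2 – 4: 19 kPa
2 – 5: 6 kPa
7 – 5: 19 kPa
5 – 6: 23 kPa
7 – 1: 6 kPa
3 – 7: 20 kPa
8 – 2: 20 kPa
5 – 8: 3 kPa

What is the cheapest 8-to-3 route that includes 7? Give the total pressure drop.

Shortest 8→7: 8 → 7 = 5
Shortest 7→3: 7 → 1 → 3 = 8
Total via 7: 5 + 8 = 13 kPa.

13 kPa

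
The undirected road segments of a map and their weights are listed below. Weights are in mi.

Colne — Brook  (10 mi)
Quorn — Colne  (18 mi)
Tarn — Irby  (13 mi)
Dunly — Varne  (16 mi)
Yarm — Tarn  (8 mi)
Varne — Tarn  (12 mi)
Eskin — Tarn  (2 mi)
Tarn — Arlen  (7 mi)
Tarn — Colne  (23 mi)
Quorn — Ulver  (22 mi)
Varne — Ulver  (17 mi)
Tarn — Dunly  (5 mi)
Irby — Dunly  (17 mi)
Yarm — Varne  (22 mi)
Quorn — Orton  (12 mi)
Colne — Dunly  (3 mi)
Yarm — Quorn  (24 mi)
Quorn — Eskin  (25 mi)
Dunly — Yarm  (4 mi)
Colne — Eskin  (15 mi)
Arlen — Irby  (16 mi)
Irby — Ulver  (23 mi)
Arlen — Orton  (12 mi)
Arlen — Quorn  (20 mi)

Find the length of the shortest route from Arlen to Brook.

Settle nodes by increasing distance from Arlen:
Arlen: 0
Tarn: 7  (via Arlen)
Eskin: 9  (via Tarn)
Dunly: 12  (via Tarn)
Orton: 12  (via Arlen)
Yarm: 15  (via Tarn)
Colne: 15  (via Dunly)
Irby: 16  (via Arlen)
Varne: 19  (via Tarn)
Quorn: 20  (via Arlen)
Brook: 25  (via Colne)
Shortest route: Arlen–Tarn–Dunly–Colne–Brook = 25 mi.

25 mi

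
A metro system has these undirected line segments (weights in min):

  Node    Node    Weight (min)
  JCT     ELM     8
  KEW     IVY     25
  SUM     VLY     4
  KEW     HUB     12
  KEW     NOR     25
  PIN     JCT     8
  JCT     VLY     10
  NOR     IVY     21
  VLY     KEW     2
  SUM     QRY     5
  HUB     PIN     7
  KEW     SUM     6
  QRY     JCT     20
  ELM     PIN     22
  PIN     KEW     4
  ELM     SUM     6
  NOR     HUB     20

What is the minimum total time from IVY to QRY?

Shortest distances from IVY:
IVY: 0
NOR: 21  (via IVY)
KEW: 25  (via IVY)
VLY: 27  (via KEW)
PIN: 29  (via KEW)
SUM: 31  (via KEW)
HUB: 36  (via PIN)
QRY: 36  (via SUM)
Shortest route: IVY–KEW–SUM–QRY = 36 min.

36 min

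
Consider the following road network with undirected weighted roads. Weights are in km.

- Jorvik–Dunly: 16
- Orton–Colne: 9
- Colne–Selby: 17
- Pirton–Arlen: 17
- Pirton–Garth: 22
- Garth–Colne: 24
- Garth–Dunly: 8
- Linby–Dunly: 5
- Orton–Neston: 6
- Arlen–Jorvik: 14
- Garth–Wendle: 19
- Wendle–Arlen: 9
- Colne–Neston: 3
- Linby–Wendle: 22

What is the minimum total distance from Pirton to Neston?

Enumerating some paths:
Pirton → Garth → Colne → Neston: 22+24+3 = 49
Pirton → Arlen → Wendle → Garth → Colne → Neston: 17+9+19+24+3 = 72
Pirton → Arlen → Jorvik → Dunly → Garth → Colne → Neston: 17+14+16+8+24+3 = 82
Pirton → Garth → Colne → Orton → Neston: 22+24+9+6 = 61
The minimum is 49 km via Pirton → Garth → Colne → Neston.

49 km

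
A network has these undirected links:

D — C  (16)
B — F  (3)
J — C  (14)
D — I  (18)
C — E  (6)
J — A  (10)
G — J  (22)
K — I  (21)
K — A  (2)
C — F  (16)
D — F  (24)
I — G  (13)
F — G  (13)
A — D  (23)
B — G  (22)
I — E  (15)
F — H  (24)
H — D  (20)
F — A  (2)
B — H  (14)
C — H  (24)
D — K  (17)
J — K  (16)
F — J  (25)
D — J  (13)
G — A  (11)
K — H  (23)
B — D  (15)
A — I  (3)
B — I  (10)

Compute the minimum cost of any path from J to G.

Compare a few routes:
J–A–F–G: 10+2+13 = 25
J–A–G: 10+11 = 21
J–G: 22 = 22
J–A–I–G: 10+3+13 = 26
Cheapest is J–A–G at 21.

21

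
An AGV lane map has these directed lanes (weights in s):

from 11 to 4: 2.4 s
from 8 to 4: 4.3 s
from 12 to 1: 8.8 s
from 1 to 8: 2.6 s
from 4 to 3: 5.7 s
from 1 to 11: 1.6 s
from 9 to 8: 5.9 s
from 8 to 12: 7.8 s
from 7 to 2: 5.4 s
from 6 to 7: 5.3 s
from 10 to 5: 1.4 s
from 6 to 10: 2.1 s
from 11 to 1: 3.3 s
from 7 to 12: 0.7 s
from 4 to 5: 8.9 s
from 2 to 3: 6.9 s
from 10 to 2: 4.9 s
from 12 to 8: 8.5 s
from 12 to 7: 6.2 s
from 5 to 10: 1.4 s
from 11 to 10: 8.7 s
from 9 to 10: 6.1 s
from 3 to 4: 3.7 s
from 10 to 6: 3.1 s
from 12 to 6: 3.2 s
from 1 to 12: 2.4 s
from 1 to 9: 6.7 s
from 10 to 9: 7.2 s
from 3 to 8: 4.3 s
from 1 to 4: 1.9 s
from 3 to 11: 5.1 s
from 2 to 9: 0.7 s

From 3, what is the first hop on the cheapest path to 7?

11

Enumerating some paths:
3 - 8 - 12 - 7: 4.3+7.8+6.2 = 18.3
3 - 11 - 1 - 12 - 7: 5.1+3.3+2.4+6.2 = 17
The minimum is 17 s via 3 - 11 - 1 - 12 - 7.
So from 3 the first move is to 11.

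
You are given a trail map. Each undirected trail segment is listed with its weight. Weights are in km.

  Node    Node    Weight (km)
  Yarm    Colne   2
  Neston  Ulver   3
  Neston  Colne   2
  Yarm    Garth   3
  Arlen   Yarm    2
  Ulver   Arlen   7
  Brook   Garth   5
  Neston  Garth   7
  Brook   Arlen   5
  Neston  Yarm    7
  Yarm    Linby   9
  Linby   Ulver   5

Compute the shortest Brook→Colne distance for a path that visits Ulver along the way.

Shortest Brook→Ulver: Brook → Arlen → Ulver = 12
Shortest Ulver→Colne: Ulver → Neston → Colne = 5
Total via Ulver: 12 + 5 = 17 km.

17 km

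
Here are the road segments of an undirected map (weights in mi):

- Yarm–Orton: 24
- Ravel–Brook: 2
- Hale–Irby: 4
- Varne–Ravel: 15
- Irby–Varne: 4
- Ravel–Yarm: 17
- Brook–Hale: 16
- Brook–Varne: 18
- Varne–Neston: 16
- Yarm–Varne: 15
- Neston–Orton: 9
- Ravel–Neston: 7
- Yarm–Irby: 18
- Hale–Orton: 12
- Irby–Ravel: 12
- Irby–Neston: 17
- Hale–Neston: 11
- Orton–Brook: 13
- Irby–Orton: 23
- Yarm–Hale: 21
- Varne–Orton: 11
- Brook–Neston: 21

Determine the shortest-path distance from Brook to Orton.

13 mi

Running Dijkstra from Brook:
Brook: 0
Ravel: 2  (via Brook)
Neston: 9  (via Ravel)
Orton: 13  (via Brook)
Shortest route: Brook → Orton = 13 mi.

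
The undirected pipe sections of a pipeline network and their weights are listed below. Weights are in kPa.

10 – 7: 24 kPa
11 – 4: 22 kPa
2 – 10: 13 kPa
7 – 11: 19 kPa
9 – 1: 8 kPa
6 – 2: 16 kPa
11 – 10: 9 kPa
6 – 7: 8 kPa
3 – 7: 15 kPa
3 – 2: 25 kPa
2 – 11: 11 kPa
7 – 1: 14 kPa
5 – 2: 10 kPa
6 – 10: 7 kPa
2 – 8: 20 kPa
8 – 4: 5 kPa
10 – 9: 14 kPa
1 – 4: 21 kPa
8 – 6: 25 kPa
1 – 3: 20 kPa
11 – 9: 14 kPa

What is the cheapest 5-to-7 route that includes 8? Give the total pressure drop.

Shortest 5→8: 5–2–8 = 30
Shortest 8→7: 8–6–7 = 33
Total via 8: 30 + 33 = 63 kPa.

63 kPa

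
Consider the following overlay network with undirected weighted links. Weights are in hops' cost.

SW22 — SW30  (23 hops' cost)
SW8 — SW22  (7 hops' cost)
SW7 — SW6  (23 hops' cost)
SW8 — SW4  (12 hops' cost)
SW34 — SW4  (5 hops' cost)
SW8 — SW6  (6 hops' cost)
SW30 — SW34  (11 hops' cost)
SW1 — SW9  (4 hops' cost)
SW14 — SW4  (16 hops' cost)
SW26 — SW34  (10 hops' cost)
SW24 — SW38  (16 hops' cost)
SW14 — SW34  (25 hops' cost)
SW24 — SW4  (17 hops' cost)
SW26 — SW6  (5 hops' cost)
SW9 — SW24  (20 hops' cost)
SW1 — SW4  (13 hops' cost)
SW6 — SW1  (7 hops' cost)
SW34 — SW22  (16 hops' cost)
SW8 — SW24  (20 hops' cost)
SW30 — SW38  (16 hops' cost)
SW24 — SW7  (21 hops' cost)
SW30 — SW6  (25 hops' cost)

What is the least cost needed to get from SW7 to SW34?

Compare a few routes:
SW7–SW6–SW26–SW34: 23+5+10 = 38
SW7–SW6–SW1–SW4–SW34: 23+7+13+5 = 48
SW7–SW6–SW8–SW4–SW34: 23+6+12+5 = 46
SW7–SW24–SW4–SW34: 21+17+5 = 43
The minimum is 38 hops' cost via SW7–SW6–SW26–SW34.

38 hops' cost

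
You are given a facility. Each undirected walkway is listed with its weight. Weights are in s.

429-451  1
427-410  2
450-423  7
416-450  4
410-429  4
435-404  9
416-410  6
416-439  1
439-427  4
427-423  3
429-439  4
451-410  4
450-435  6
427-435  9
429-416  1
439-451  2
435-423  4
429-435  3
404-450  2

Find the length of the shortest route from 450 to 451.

Compare a few routes:
450 → 416 → 429 → 451: 4+1+1 = 6
450 → 416 → 439 → 429 → 451: 4+1+4+1 = 10
450 → 416 → 439 → 451: 4+1+2 = 7
450 → 435 → 429 → 451: 6+3+1 = 10
Cheapest is 450 → 416 → 429 → 451 at 6 s.

6 s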